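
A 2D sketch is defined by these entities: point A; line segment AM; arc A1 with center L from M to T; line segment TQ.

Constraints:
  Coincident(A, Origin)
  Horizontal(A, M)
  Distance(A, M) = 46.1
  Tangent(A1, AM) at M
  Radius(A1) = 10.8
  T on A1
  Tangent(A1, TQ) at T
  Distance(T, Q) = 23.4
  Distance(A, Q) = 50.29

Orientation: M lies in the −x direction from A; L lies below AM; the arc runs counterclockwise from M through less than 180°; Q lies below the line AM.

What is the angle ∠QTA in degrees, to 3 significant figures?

62.4°

A is at the origin; AM is horizontal with |AM| = 46.1 and M on the −x side, so M = (-46.1, 0.00). Tangency of A1 to AM means the radius LM is perpendicular to AM, so L = M + (0, -10.8) = (-46.1, -10.8). Since LT ⟂ TQ (tangency), |LQ| = √(10.8² + 23.4²) = 25.8 regardless of where T sits on A1. So Q lies on both circle(A, 50.29) and circle(L, 25.8); the below-AM intersection is Q = (-36.4, -34.7). T is the foot of the tangent from Q: T = (-53.5, -18.7).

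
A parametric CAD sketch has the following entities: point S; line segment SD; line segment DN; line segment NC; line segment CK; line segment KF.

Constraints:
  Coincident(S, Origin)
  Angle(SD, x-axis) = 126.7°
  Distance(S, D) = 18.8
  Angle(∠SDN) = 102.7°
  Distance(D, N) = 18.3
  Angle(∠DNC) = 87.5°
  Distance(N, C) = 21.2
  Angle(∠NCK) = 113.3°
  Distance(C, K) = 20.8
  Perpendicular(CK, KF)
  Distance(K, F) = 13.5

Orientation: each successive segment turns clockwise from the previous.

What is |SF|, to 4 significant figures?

3.631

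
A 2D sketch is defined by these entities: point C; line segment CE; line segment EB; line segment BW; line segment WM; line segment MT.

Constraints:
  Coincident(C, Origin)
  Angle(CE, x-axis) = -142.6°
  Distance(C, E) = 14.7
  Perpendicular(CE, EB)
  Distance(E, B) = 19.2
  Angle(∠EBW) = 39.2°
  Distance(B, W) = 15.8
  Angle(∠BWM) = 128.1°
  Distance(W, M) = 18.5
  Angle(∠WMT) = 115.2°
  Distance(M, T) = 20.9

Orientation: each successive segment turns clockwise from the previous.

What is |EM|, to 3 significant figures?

12.6

C is at the origin; CE runs at -142.6° with length 14.7, so E = (-11.7, -8.93). The perpendicularity gives EB at right angles to CE, so EB runs at 127°; with |EB| = 19.2, B = (-23.3, 6.32). ∠EBW = 39.2° gives BW at -13.4° from the x-axis; with |BW| = 15.8, W = (-7.97, 2.66). ∠BWM = 128.1° gives WM at -65.3° from the x-axis; with |WM| = 18.5, M = (-0.239, -14.1). Then |EM| = |M − E| = 12.6.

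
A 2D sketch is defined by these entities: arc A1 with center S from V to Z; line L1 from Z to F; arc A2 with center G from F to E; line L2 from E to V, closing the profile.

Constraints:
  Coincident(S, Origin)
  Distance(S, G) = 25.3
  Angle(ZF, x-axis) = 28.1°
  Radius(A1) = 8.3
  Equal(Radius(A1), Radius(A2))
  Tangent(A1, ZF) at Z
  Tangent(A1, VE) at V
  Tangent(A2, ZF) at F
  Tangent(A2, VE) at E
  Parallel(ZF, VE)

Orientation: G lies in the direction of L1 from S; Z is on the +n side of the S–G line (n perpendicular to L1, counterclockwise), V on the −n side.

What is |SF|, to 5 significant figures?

26.627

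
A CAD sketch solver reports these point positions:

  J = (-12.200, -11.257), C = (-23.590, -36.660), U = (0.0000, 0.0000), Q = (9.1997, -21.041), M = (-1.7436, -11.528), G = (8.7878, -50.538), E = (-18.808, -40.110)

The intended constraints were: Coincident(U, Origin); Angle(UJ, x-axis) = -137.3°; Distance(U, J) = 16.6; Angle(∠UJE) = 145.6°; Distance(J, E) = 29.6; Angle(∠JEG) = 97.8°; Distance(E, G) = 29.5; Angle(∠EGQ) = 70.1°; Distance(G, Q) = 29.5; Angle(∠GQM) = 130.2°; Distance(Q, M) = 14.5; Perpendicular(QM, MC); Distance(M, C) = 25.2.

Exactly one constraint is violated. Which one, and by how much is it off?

Distance(M, C) = 25.2 — off by 8.10.

U = (0.00, 0.00) ✓; UJ at -137.3° ✓; |UJ| = 16.60 ✓; ∠UJE = 145.6° ✓; |JE| = 29.60 ✓; ∠JEG = 97.80° ✓; |EG| = 29.50 ✓; ∠EGQ = 70.10° ✓; |GQ| = 29.50 ✓; ∠GQM = 130.2° ✓; |QM| = 14.50 ✓; ∠(QM, MC) = 90.00° ✓; |MC| = 33.30 ✗.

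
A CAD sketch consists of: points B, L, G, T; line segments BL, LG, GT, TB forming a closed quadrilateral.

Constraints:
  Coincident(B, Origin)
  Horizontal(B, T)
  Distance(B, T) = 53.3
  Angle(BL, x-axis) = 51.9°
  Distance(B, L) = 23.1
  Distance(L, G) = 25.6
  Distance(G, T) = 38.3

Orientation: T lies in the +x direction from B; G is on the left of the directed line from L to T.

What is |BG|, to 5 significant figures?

48.278

B is at the origin; B and T share the same y with |BT| = 53.3 and T in +x, so T = (53.3, 0). BL runs at 51.9° with |BL| = 23.1, so L = (14.254, 18.178). G is determined by |LG| = 25.6 and |GT| = 38.3 together: it lies at the intersection of circle(L, 25.6) and circle(T, 38.3). With |LT| = 43.071, the foot of the radical line on LT is 12.114 from L and the perpendicular offset is √(25.6² − 12.114²) = 22.552. Taking the left-of-LT solution: G = (34.754, 33.510).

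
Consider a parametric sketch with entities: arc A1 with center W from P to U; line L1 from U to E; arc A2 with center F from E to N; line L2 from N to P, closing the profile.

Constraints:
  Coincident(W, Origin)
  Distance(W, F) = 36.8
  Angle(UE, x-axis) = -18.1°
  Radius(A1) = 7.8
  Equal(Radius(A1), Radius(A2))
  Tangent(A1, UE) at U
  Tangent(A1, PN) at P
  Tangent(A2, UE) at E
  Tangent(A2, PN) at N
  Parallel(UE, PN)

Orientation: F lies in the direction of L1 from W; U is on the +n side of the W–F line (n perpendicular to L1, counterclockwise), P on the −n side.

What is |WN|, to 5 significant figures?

37.618

The slot axis is L1's direction at -18.1°, so u = (cos -18.1°, sin -18.1°) = (0.95052, -0.31068) and n = (−sin -18.1°, cos -18.1°) = (0.31068, 0.95052). W is at the origin and F lies 36.8 along u from W, so F = 36.8·u = (34.979, -11.433). Tangency of A1 to both parallel lines with radius 7.8 puts U and P at W ± 7.8·n: U = (2.4233, 7.4140), P = (-2.4233, -7.4140). Equal radii place E and N the same way about F: E = F + 7.8·n = (37.402, -4.0189), N = F − 7.8·n = (32.556, -18.847). Then |WN| = |N − W| = 37.618.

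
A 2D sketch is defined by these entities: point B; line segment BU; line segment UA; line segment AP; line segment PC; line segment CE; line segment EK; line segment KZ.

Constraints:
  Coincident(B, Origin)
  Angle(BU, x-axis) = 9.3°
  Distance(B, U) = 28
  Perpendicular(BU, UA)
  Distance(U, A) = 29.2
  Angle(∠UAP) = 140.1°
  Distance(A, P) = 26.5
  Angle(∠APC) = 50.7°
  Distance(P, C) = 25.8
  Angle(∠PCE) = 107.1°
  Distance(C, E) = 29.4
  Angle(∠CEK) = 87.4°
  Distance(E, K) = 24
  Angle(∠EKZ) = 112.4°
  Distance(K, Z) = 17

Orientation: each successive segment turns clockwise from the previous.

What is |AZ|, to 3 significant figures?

15.8

B is at the origin; BU runs at 9.3° with length 28.0, so U = (27.6, 4.52). The perpendicularity gives UA at right angles to BU, so UA runs at -80.7°; with |UA| = 29.2, A = (32.4, -24.3). ∠UAP = 140.1° gives AP at -121° from the x-axis; with |AP| = 26.5, P = (18.9, -47.1). ∠APC = 50.7° gives PC at 110° from the x-axis; with |PC| = 25.8, C = (9.99, -22.9). ∠PCE = 107.1° gives CE at 37.2° from the x-axis; with |CE| = 29.4, E = (33.4, -5.10). ∠CEK = 87.4° gives EK at -55.4° from the x-axis; with |EK| = 24.0, K = (47.0, -24.9). ∠EKZ = 112.4° gives KZ at -123° from the x-axis; with |KZ| = 17.0, Z = (37.8, -39.1). Then |AZ| = |Z − A| = 15.8.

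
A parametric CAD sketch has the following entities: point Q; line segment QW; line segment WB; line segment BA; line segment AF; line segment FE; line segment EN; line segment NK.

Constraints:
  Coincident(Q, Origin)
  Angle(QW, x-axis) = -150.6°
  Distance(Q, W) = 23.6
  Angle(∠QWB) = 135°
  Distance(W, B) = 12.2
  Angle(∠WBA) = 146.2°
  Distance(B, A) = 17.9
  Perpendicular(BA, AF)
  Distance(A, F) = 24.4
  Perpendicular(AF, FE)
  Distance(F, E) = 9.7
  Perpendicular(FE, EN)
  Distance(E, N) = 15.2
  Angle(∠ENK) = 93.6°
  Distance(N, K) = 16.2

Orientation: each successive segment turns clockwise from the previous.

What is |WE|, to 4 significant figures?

25.43

Q is at the origin; QW runs at -150.6° with length 23.6, so W = (-20.56, -11.59). ∠QWB = 135.0° gives WB at 164.4° from the x-axis; with |WB| = 12.2, B = (-32.31, -8.305). ∠WBA = 146.2° gives BA at 130.6° from the x-axis; with |BA| = 17.9, A = (-43.96, 5.286). The perpendicularity gives AF at right angles to BA, so AF runs at 40.60°; with |AF| = 24.4, F = (-25.43, 21.17). AF is perpendicular to FE, so FE runs at -49.40°; with |FE| = 9.7, E = (-19.12, 13.80). Then |WE| = |E − W| = 25.43.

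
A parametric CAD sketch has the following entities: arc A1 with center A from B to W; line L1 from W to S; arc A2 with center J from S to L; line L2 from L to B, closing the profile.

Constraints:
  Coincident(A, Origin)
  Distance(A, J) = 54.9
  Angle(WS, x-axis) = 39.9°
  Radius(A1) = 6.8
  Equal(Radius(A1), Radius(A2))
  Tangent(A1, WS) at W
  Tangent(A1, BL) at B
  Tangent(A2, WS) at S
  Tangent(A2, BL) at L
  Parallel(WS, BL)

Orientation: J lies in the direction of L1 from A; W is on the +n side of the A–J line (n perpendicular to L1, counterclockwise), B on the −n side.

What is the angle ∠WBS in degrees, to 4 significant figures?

76.09°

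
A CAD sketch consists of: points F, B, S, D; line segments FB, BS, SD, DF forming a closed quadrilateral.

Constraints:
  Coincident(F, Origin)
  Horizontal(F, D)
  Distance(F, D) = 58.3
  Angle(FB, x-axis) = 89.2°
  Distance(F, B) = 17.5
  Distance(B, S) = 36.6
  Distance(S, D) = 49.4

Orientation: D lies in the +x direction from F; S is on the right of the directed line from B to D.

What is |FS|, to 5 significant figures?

20.936

Checks: |BS| = 36.60 ✓; |SD| = 49.40 ✓.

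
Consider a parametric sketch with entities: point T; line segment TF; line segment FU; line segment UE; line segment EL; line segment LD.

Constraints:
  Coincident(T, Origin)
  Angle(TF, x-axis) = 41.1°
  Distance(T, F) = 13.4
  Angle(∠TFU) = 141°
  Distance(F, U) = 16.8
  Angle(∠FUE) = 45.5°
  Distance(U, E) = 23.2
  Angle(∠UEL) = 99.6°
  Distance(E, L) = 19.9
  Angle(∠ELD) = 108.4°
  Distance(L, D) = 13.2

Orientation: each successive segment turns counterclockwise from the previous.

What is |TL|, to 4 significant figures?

6.286

∠FUE = 45.5° gives UE at -145.4° from the x-axis; with |UE| = 23.2, E = (-6.111, 12.18). ∠UEL = 99.6° gives EL at -65.00° from the x-axis; with |EL| = 19.9, L = (2.299, -5.851). Then |TL| = |L − T| = 6.286.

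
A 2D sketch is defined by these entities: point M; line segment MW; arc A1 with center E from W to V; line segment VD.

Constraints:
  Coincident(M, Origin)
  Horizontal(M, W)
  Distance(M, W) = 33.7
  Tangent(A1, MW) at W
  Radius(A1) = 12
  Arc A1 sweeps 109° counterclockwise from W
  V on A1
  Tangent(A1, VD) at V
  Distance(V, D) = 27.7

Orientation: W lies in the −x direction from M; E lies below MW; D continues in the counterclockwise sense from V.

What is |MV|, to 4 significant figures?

47.77

M is at the origin; M and W share the same y with |MW| = 33.7 and W on the −x side, so W = (-33.70, 0.000). Since A1 is tangent to MW there, EW ⟂ MW, so E = W + (0, -12) = (-33.70, -12.00). On A1, W sits at bearing 90° from E; a 109° counterclockwise sweep puts V at bearing 199°, so V = E + 12.0·(cos 199°, sin 199°) = (-45.05, -15.91). Then |MV| = |V − M| = 47.77.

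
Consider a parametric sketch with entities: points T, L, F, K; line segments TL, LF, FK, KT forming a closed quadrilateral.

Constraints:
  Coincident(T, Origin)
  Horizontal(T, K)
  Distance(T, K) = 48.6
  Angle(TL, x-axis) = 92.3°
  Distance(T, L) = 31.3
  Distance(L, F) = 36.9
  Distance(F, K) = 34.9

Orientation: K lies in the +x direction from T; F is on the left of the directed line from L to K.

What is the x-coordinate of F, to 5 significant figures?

35.627

Checks: |LF| = 36.90 ✓; |FK| = 34.90 ✓.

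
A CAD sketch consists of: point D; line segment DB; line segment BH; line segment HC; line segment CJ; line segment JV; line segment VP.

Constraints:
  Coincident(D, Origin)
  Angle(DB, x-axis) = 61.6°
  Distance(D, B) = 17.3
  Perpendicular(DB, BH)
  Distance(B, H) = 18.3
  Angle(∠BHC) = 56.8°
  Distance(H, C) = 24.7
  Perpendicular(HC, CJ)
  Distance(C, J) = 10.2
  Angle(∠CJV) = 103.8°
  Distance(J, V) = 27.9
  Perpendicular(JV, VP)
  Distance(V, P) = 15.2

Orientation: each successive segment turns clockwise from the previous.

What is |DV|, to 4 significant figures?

29.06

D is at the origin; DB runs at 61.6° with length 17.3, so B = (8.228, 15.22). The perpendicularity gives BH at right angles to DB, so BH runs at -28.40°; with |BH| = 18.3, H = (24.33, 6.514). ∠BHC = 56.8° gives HC at -151.6° from the x-axis; with |HC| = 24.7, C = (2.599, -5.234). HC ⟂ CJ, so CJ runs at 118.4°; with |CJ| = 10.2, J = (-2.253, 3.738). ∠CJV = 103.8° gives JV at 42.20° from the x-axis; with |JV| = 27.9, V = (18.42, 22.48). Then |DV| = |V − D| = 29.06.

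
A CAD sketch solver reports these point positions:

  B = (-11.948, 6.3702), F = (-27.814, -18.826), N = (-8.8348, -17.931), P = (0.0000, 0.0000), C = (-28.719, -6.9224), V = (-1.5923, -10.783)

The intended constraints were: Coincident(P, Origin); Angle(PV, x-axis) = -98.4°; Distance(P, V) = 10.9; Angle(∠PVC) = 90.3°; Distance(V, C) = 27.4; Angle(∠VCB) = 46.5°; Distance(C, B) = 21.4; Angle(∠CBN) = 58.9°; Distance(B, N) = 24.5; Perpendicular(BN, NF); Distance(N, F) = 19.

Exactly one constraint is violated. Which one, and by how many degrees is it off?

Perpendicular(BN, NF) — off by 4.60°.

P = (0.00, 0.00) ✓; PV at -98.40° ✓; |PV| = 10.90 ✓; ∠PVC = 90.30° ✓; |VC| = 27.40 ✓; ∠VCB = 46.50° ✓; |CB| = 21.40 ✓; ∠CBN = 58.90° ✓; |BN| = 24.50 ✓; ∠(BN, NF) = 94.60° ✗; |NF| = 19.00 ✓.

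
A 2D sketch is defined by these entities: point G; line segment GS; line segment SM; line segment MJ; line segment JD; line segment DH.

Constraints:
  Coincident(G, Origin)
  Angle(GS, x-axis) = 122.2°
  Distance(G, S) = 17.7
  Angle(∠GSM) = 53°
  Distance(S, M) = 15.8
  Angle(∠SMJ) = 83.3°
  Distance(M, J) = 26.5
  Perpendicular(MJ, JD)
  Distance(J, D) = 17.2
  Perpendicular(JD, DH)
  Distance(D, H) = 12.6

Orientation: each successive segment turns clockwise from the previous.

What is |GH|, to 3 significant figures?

13.8

The perpendicularity gives JD at right angles to MJ, so JD runs at 168°; with |JD| = 17.2, D = (-15.8, -8.88). JD is perpendicular to DH, so DH runs at 78.5°; with |DH| = 12.6, H = (-13.3, 3.46). Then |GH| = |H − G| = 13.8.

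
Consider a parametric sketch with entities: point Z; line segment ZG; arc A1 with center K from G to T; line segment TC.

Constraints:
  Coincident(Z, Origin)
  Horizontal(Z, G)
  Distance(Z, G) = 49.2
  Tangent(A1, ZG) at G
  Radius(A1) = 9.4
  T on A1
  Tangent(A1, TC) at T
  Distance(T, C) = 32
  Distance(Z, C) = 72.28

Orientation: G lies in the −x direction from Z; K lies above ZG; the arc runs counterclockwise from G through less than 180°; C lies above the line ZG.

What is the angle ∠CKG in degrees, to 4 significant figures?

162.1°

Checks: Z = (0.00, 0.00) ✓; ∠(KG, GZ) = 90.00° ✓; |KT| = 9.400 ✓; ∠(KT, TC) = 90.00° ✓; |TC| = 32.00 ✓; |ZC| = 72.28 ✓.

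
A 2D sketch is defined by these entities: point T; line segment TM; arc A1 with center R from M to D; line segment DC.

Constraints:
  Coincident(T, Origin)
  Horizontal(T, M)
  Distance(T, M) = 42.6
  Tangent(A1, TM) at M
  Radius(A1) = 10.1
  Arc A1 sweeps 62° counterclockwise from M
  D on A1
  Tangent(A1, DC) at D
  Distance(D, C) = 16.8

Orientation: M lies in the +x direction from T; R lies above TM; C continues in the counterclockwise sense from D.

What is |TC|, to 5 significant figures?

62.743

On A1, M sits at bearing -90° from R; a 62° counterclockwise sweep puts D at bearing -28°, so D = R + 10.1·(cos -28°, sin -28°) = (51.518, 5.3583). Tangency of A1 to DC means the radius RD is perpendicular to DC, so DC runs along (−sin -28°, cos -28°); with |DC| = 16.8, C = (59.405, 20.192). Then |TC| = |C − T| = 62.743.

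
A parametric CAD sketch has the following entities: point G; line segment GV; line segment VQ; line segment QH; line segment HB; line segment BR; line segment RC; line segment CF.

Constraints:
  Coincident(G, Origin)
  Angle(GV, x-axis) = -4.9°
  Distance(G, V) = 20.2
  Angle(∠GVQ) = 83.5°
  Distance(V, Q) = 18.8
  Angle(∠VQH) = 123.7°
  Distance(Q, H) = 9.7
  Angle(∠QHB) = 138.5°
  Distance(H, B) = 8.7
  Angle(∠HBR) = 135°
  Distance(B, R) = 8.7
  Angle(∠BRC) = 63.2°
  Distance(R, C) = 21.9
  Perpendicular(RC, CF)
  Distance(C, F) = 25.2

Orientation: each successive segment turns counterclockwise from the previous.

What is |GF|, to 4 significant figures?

42.24

G is at the origin; GV runs at -4.9° with length 20.2, so V = (20.13, -1.725). ∠GVQ = 83.5° gives VQ at 91.60° from the x-axis; with |VQ| = 18.8, Q = (19.60, 17.07). ∠VQH = 123.7° gives QH at 147.9° from the x-axis; with |QH| = 9.7, H = (11.38, 22.22). ∠QHB = 138.5° gives HB at -170.6° from the x-axis; with |HB| = 8.7, B = (2.801, 20.80). ∠HBR = 135.0° gives BR at -125.6° from the x-axis; with |BR| = 8.7, R = (-2.263, 13.73). ∠BRC = 63.2° gives RC at -8.800° from the x-axis; with |RC| = 21.9, C = (19.38, 10.38). RC ⟂ CF, so CF runs at 81.20°; with |CF| = 25.2, F = (23.23, 35.28). Then |GF| = |F − G| = 42.24.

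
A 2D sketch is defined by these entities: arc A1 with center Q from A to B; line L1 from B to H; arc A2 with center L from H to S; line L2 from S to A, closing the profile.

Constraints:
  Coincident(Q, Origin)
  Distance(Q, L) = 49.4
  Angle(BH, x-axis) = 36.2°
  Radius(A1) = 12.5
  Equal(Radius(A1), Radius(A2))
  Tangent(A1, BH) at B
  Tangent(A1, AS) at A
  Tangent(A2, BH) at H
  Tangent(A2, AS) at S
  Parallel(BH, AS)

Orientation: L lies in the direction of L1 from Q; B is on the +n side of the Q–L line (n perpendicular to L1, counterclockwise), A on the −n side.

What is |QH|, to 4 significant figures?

50.96

The slot axis is L1's direction at 36.2°, so u = (cos 36.2°, sin 36.2°) = (0.8070, 0.5906) and n = (−sin 36.2°, cos 36.2°) = (-0.5906, 0.8070). Q is at the origin and L lies 49.4 along u from Q, so L = 49.4·u = (39.86, 29.18). Tangency of A1 to both parallel lines with radius 12.5 puts B and A at Q ± 12.5·n: B = (-7.383, 10.09), A = (7.383, -10.09). Equal radii place H and S the same way about L: H = L + 12.5·n = (32.48, 39.26), S = L − 12.5·n = (47.25, 19.09). Then |QH| = |H − Q| = 50.96.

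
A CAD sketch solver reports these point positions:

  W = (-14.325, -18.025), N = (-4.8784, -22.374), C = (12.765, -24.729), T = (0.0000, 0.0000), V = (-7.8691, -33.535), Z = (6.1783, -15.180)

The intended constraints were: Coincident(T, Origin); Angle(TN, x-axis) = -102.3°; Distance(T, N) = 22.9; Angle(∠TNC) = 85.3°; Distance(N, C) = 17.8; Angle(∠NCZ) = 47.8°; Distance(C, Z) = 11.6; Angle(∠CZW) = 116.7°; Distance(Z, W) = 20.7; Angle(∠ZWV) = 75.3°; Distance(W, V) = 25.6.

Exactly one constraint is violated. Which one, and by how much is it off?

Distance(W, V) = 25.6 — off by 8.80.

T = (0.00, 0.00) ✓; TN at -102.3° ✓; |TN| = 22.90 ✓; ∠TNC = 85.30° ✓; |NC| = 17.80 ✓; ∠NCZ = 47.80° ✓; |CZ| = 11.60 ✓; ∠CZW = 116.7° ✓; |ZW| = 20.70 ✓; ∠ZWV = 75.30° ✓; |WV| = 16.80 ✗.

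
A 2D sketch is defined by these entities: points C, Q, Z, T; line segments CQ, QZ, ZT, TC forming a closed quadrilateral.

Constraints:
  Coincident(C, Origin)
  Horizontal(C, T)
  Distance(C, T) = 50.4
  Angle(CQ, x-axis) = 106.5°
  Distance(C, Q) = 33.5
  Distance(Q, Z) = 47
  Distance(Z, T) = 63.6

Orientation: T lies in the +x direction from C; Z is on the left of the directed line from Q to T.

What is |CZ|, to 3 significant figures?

66.2

Checks: |QZ| = 47.00 ✓; |ZT| = 63.60 ✓.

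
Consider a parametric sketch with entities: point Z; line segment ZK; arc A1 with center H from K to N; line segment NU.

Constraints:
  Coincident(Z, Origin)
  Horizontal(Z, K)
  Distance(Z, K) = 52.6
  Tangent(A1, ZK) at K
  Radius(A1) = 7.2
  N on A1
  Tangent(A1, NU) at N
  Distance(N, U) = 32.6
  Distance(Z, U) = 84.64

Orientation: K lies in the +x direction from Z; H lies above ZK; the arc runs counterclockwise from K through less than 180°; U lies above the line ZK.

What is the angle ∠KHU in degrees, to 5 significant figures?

122.10°

Z is at the origin; Z and K share the same y with |ZK| = 52.6 and K on the +x side, so K = (52.600, 0.0000). Since A1 is tangent to ZK there, HK ⟂ ZK, so H = K + (0, 7.2) = (52.600, 7.2000). Since HN ⟂ NU (tangency), |HU| = √(7.2² + 32.6²) = 33.386 regardless of where N sits on A1. So U lies on both circle(Z, 84.64) and circle(H, 33.386); the above-ZK intersection is U = (80.882, 24.941). N is the foot of the tangent from U: N = (57.651, 2.0693).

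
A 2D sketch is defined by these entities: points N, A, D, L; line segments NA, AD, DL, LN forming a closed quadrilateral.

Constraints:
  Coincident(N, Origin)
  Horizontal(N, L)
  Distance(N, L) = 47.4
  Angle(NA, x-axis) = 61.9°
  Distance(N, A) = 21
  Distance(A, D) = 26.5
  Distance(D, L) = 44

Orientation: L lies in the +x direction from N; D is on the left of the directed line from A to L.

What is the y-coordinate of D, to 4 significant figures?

38.90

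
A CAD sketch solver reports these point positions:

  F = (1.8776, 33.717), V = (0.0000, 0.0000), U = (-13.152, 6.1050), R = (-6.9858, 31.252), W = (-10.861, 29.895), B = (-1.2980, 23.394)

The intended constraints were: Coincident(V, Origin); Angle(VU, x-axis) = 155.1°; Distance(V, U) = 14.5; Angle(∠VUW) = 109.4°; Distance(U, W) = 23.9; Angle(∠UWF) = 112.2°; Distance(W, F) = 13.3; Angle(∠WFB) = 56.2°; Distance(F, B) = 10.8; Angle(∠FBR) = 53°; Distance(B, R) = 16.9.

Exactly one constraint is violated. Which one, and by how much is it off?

Distance(B, R) = 16.9 — off by 7.20.

V = (0.00, 0.00) ✓; VU at 155.1° ✓; |VU| = 14.50 ✓; ∠VUW = 109.4° ✓; |UW| = 23.90 ✓; ∠UWF = 112.2° ✓; |WF| = 13.30 ✓; ∠WFB = 56.20° ✓; |FB| = 10.80 ✓; ∠FBR = 53.00° ✓; |BR| = 9.700 ✗.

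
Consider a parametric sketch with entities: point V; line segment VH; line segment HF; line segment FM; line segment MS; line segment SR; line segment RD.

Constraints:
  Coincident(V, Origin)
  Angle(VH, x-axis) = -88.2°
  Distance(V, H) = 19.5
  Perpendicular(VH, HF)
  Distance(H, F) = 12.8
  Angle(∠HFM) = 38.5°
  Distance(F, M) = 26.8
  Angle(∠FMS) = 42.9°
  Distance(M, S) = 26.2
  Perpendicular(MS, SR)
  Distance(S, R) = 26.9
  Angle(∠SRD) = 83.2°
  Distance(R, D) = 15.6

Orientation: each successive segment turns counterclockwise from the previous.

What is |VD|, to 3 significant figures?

20.6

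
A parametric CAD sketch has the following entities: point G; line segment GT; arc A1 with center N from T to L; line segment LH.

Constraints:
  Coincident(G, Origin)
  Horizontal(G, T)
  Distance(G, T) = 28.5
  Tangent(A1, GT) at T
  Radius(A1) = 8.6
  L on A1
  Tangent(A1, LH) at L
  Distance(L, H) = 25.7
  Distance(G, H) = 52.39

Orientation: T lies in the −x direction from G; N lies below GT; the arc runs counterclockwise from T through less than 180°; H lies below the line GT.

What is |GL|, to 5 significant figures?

37.706

Checks: G.y = 0.00, T.y = 0.00 ✓; |NL| = 8.600 ✓; ∠(NL, LH) = 90.00° ✓; |LH| = 25.70 ✓; |GH| = 52.39 ✓.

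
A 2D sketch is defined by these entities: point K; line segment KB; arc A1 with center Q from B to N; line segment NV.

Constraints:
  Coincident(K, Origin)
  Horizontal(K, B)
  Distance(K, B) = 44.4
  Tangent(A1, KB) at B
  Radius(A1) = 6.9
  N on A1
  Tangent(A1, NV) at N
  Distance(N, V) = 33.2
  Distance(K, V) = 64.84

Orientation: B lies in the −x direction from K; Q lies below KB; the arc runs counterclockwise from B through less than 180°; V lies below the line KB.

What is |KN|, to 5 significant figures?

51.773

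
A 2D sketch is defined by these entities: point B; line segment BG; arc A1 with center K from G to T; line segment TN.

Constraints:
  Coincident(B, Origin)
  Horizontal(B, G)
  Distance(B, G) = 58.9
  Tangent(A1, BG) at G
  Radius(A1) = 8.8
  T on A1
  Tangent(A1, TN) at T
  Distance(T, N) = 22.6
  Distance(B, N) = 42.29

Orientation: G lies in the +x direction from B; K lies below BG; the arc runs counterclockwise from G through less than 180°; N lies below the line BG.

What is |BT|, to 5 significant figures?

52.397

B is at the origin; BG is horizontal with |BG| = 58.9 and G on the +x side, so G = (58.900, 0.0000). The tangent condition forces KG to be normal to BG, so K = G + (0, -8.8) = (58.900, -8.8000). Since KT ⟂ TN (tangency), |KN| = √(8.8² + 22.6²) = 24.253 regardless of where T sits on A1. So N lies on both circle(B, 42.29) and circle(K, 24.253); the below-BG intersection is N = (37.326, -19.880). T is the foot of the tangent from N: T = (52.313, -2.9642).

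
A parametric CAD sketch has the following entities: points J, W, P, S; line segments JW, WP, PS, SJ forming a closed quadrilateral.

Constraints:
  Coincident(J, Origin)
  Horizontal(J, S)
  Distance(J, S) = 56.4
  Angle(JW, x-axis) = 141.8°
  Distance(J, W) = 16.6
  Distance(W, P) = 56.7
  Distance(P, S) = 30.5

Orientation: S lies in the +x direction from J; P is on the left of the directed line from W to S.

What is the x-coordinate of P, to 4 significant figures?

41.28

Checks: |WP| = 56.70 ✓; |PS| = 30.50 ✓.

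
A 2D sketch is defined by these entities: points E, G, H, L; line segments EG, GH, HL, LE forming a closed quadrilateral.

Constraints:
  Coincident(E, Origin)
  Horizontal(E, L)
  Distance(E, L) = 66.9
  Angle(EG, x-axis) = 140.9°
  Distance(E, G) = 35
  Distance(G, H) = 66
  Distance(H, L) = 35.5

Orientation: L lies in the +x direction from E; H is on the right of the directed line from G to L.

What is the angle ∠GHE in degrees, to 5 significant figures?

13.840°

Checks: E.y = 0.00, L.y = 0.00 ✓; |GH| = 66.00 ✓; |HL| = 35.50 ✓.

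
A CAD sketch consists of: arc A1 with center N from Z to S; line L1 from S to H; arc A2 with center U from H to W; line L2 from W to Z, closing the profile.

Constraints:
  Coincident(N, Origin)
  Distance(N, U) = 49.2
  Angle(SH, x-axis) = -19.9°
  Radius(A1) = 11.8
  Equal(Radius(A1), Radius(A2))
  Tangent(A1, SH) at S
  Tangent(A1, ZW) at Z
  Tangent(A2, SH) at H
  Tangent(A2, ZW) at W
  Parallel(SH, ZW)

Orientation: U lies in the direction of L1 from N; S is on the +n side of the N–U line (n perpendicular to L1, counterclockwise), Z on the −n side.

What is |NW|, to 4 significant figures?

50.60

The slot axis is L1's direction at -19.9°, so u = (cos -19.9°, sin -19.9°) = (0.9403, -0.3404) and n = (−sin -19.9°, cos -19.9°) = (0.3404, 0.9403). N is at the origin and U lies 49.2 along u from N, so U = 49.2·u = (46.26, -16.75). Tangency of A1 to both parallel lines with radius 11.8 puts S and Z at N ± 11.8·n: S = (4.016, 11.10), Z = (-4.016, -11.10). Equal radii place H and W the same way about U: H = U + 11.8·n = (50.28, -5.651), W = U − 11.8·n = (42.25, -27.84). Then |NW| = |W − N| = 50.60.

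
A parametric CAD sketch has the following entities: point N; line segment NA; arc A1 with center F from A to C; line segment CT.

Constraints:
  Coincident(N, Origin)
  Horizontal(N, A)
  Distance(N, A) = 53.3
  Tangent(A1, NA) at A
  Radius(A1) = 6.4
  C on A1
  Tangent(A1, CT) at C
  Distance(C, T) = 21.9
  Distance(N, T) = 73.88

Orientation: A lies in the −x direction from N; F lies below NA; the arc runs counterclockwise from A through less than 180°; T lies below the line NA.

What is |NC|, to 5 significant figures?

58.679

Checks: N = (0.00, 0.00) ✓; ∠(FA, AN) = 90.00° ✓; |FC| = 6.400 ✓; ∠(FC, CT) = 90.00° ✓; |CT| = 21.90 ✓; |NT| = 73.88 ✓.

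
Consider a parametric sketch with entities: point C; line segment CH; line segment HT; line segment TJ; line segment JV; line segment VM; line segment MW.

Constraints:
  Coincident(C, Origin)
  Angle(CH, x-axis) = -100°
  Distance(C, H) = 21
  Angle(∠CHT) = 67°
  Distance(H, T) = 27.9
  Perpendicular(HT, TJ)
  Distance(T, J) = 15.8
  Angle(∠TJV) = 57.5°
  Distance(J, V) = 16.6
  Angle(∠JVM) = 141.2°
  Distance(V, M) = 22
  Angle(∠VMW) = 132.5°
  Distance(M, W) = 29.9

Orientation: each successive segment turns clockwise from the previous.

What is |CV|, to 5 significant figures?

13.690

C is at the origin; CH runs at -100.0° with length 21.0, so H = (-3.6466, -20.681). ∠CHT = 67.0° gives HT at 147.00° from the x-axis; with |HT| = 27.9, T = (-27.046, -5.4855). HT ⟂ TJ, so TJ runs at 57.000°; with |TJ| = 15.8, J = (-18.440, 7.7655). ∠TJV = 57.5° gives JV at -65.500° from the x-axis; with |JV| = 16.6, V = (-11.556, -7.3399). Then |CV| = |V − C| = 13.690.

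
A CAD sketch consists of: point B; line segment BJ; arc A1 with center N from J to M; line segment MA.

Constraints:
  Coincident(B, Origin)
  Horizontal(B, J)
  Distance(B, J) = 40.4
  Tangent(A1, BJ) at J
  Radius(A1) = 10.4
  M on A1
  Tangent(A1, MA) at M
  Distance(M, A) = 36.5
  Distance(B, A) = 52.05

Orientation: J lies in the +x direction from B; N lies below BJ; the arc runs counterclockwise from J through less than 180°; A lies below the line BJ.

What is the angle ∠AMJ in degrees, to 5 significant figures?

138.55°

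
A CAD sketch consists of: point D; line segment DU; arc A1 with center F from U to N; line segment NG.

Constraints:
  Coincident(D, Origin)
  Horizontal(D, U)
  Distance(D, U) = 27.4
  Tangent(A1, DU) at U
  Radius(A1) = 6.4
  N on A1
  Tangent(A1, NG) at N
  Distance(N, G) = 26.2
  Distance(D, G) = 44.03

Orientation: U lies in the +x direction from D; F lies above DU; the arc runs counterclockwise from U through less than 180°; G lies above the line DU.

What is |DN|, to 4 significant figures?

34.53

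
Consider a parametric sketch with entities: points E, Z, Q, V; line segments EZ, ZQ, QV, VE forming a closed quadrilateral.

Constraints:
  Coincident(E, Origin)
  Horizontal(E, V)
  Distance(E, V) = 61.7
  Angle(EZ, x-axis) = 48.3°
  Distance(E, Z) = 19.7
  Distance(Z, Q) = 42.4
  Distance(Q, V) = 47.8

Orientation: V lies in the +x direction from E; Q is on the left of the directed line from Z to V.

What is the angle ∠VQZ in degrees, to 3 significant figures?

68.2°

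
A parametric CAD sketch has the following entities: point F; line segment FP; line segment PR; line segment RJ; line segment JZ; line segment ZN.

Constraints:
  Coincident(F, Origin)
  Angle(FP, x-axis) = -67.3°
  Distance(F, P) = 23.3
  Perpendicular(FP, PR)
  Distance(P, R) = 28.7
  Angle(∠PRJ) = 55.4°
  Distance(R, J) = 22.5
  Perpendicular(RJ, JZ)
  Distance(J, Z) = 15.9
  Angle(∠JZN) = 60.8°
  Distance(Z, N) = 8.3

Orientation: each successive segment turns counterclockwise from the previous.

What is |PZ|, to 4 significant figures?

9.906

F is at the origin; FP runs at -67.3° with length 23.3, so P = (8.992, -21.50). FP is perpendicular to PR, so PR runs at 22.70°; with |PR| = 28.7, R = (35.47, -10.42). ∠PRJ = 55.4° gives RJ at 147.3° from the x-axis; with |RJ| = 22.5, J = (16.53, 1.736). RJ is perpendicular to JZ, so JZ runs at -122.7°; with |JZ| = 15.9, Z = (7.945, -11.64). Then |PZ| = |Z − P| = 9.906.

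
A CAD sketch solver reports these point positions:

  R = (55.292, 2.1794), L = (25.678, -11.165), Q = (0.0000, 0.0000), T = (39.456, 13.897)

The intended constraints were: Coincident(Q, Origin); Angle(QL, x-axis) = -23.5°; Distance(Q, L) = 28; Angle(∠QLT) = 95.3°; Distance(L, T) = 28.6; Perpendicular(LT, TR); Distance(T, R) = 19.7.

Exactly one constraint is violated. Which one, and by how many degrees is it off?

Perpendicular(LT, TR) — off by 7.70°.

Q = (0.00, 0.00) ✓; QL at -23.50° ✓; |QL| = 28.00 ✓; ∠QLT = 95.30° ✓; |LT| = 28.60 ✓; ∠(LT, TR) = 97.70° ✗; |TR| = 19.70 ✓.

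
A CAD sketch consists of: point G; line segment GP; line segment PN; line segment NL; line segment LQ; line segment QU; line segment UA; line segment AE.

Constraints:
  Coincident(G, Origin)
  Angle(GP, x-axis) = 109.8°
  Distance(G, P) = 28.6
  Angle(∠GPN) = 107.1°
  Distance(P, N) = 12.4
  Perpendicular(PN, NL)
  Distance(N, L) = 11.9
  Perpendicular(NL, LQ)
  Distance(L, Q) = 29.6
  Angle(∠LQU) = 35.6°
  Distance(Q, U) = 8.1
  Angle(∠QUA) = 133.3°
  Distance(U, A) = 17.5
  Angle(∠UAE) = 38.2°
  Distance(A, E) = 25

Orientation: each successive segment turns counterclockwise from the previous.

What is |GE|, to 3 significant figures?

9.07

G is at the origin; GP runs at 109.8° with length 28.6, so P = (-9.69, 26.9). ∠GPN = 107.1° gives PN at -177° from the x-axis; with |PN| = 12.4, N = (-22.1, 26.3). PN is perpendicular to NL, so NL runs at -87.3°; with |NL| = 11.9, L = (-21.5, 14.4). NL is perpendicular to LQ, so LQ runs at 2.70°; with |LQ| = 29.6, Q = (8.05, 15.8). ∠LQU = 35.6° gives QU at 147° from the x-axis; with |QU| = 8.1, U = (1.25, 20.2). ∠QUA = 133.3° gives UA at -166° from the x-axis; with |UA| = 17.5, A = (-15.7, 16.1). ∠UAE = 38.2° gives AE at -24.4° from the x-axis; with |AE| = 25.0, E = (7.02, 5.73). Then |GE| = |E − G| = 9.07.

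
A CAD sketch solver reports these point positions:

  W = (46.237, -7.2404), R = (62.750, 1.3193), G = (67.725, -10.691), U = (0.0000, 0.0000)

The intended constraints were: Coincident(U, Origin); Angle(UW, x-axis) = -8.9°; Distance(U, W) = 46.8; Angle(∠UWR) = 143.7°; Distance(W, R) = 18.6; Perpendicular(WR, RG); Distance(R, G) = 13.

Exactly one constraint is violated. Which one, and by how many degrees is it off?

Perpendicular(WR, RG) — off by 4.90°.

U = (0.00, 0.00) ✓; UW at -8.900° ✓; |UW| = 46.80 ✓; ∠UWR = 143.7° ✓; |WR| = 18.60 ✓; ∠(WR, RG) = 94.90° ✗; |RG| = 13.00 ✓.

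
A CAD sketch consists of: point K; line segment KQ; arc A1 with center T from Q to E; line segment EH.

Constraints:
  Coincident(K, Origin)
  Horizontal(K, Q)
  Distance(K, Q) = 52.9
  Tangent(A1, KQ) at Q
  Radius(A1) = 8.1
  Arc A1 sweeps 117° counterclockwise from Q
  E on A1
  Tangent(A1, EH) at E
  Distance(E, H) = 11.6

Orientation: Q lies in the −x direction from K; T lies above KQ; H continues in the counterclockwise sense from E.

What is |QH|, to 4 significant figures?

22.20

K is at the origin; KQ is horizontal with |KQ| = 52.9 and Q on the −x side, so Q = (-52.90, 0.000). Tangency of A1 to KQ means the radius TQ is perpendicular to KQ, so T = Q + (0, 8.1) = (-52.90, 8.100). On A1, Q sits at bearing -90° from T; a 117° counterclockwise sweep puts E at bearing 27°, so E = T + 8.1·(cos 27°, sin 27°) = (-45.68, 11.78). Since A1 is tangent to EH there, TE ⟂ EH, so EH runs along (−sin 27°, cos 27°); with |EH| = 11.6, H = (-50.95, 22.11). Then |QH| = |H − Q| = 22.20.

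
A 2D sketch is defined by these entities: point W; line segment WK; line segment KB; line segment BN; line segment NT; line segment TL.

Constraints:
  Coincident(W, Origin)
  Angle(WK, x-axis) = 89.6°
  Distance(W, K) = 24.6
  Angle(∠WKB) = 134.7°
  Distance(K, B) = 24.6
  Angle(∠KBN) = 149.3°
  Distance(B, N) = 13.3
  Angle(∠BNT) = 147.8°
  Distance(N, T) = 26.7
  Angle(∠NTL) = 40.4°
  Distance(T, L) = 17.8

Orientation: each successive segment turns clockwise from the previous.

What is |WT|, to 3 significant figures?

66.8

∠KBN = 149.3° gives BN at 13.6° from the x-axis; with |BN| = 13.3, N = (30.7, 44.9). ∠BNT = 147.8° gives NT at -18.6° from the x-axis; with |NT| = 26.7, T = (56.0, 36.4). Then |WT| = |T − W| = 66.8.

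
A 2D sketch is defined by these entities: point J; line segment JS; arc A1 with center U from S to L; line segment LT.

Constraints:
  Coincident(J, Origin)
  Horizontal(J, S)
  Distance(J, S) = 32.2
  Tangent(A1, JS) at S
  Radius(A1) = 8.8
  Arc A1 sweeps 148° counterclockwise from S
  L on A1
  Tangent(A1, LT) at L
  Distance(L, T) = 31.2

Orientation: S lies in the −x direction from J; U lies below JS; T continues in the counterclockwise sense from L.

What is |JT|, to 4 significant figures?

34.41

J is at the origin; J and S share the same y with |JS| = 32.2 and S on the −x side, so S = (-32.20, 0.000). Since A1 is tangent to JS there, US ⟂ JS, so U = S + (0, -8.8) = (-32.20, -8.800). On A1, S sits at bearing 90° from U; a 148° counterclockwise sweep puts L at bearing 238°, so L = U + 8.8·(cos 238°, sin 238°) = (-36.86, -16.26). Since A1 is tangent to LT there, UL ⟂ LT, so LT runs along (−sin 238°, cos 238°); with |LT| = 31.2, T = (-10.40, -32.80). Then |JT| = |T − J| = 34.41.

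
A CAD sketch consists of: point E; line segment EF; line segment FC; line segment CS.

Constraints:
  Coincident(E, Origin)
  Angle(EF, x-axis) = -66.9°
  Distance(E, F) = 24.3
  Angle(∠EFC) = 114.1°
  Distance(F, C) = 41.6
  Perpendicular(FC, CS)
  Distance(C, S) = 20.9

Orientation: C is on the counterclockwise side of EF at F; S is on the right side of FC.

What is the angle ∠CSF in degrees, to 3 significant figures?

63.3°

E is at the origin; EF runs at -66.9° with length 24.3, so F = 24.3·(cos -66.9°, sin -66.9°) = (9.53, -22.4). ∠EFC = 114.1°, so FC runs at -66.9° + (180° − 114.1°) = -1.00° from the x-axis; with |FC| = 41.6, C = F + 41.6·(cos -1.00°, sin -1.00°) = (51.1, -23.1). FC ⟂ CS; with |CS| = 20.9 on the right of FC, S = C + 20.9·(-0.0175, -1.00) = (50.8, -44.0). Then cos ∠CSF = SC·SF / (|SC||SF|), giving 63.3°.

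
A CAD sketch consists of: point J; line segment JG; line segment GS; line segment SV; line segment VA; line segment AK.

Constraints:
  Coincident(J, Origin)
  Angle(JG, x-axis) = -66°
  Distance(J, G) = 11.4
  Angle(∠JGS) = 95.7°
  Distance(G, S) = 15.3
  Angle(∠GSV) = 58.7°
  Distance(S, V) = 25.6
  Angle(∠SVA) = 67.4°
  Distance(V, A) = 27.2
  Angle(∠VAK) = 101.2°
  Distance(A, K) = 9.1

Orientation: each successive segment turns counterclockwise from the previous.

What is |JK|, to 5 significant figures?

19.340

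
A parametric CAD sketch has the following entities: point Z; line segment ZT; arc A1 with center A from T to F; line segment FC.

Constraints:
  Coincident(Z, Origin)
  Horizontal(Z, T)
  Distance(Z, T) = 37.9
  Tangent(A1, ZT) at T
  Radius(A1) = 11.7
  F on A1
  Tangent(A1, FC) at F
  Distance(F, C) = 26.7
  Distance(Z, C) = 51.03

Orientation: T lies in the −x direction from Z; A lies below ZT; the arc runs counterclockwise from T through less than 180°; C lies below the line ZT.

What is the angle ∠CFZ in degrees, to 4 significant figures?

75.16°

Checks: Z = (0.00, 0.00) ✓; |AF| = 11.70 ✓; ∠(AF, FC) = 90.00° ✓; |FC| = 26.70 ✓; |ZC| = 51.03 ✓.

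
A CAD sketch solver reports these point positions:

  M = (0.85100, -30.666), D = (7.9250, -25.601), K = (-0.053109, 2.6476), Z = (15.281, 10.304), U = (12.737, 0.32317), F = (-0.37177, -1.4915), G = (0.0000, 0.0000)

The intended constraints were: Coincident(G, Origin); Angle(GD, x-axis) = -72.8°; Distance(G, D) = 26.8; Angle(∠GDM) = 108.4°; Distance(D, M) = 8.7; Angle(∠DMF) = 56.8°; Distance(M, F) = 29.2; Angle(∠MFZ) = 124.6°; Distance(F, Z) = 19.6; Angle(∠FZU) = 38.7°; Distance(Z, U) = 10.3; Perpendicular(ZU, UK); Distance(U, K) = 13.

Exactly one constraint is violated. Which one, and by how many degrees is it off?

Perpendicular(ZU, UK) — off by 4.00°.

G = (0.00, 0.00) ✓; GD at -72.80° ✓; |GD| = 26.80 ✓; ∠GDM = 108.4° ✓; |DM| = 8.700 ✓; ∠DMF = 56.80° ✓; |MF| = 29.20 ✓; ∠MFZ = 124.6° ✓; |FZ| = 19.60 ✓; ∠FZU = 38.70° ✓; |ZU| = 10.30 ✓; ∠(ZU, UK) = 86.00° ✗; |UK| = 13.00 ✓.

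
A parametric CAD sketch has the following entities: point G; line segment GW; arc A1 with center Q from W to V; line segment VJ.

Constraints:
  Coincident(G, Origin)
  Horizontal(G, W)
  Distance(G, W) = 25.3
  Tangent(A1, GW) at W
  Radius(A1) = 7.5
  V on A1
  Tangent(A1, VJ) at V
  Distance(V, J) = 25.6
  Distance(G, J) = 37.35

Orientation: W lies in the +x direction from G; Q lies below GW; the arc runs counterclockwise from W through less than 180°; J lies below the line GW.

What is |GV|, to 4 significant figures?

19.28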